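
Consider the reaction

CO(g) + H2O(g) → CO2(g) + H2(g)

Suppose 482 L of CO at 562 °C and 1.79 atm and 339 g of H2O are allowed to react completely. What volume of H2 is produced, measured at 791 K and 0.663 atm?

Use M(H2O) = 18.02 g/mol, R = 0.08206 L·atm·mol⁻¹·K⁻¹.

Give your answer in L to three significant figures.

1230 L

n(CO) = PV/RT = (1.79 × 482) / (0.08206 × 835.15) = 12.59 mol
n(H2O) = 339 / 18.02 = 18.81 mol
For 12.59 mol CO, stoichiometry requires (1/1) × 12.59 = 12.59 mol H2O; 18.81 mol is available, so CO is limiting.
n(H2) = (1/1) × 12.59 = 12.59 mol
V(H2) = nRT/P = 12.59 × 0.08206 × 791 / 0.663 = 1233 L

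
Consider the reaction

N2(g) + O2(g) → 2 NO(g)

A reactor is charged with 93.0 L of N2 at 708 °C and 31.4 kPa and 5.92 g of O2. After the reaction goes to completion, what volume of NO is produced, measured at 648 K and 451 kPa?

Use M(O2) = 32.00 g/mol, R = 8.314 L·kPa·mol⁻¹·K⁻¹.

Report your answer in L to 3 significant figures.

4.42 L

n(N2) = PV/RT = (31.4 × 93.0) / (8.314 × 981.15) = 0.3580 mol
n(O2) = 5.92 / 32.00 = 0.1850 mol
For 0.3580 mol N2, stoichiometry requires (1/1) × 0.3580 = 0.3580 mol O2; 0.1850 mol is available, so O2 is limiting.
n(NO) = (2/1) × 0.1850 = 0.3700 mol
V(NO) = nRT/P = 0.3700 × 8.314 × 648 / 451 = 4.420 L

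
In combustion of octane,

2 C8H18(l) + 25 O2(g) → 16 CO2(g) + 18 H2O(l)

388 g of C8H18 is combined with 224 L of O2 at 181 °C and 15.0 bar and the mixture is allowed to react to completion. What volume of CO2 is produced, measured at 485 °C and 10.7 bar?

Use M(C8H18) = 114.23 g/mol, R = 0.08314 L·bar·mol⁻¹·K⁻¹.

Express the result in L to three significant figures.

n(C8H18) = 388 / 114.23 = 3.397 mol
n(O2) = PV/RT = (15.0 × 224) / (0.08314 × 454.15) = 88.99 mol
For 3.397 mol C8H18, stoichiometry requires (25/2) × 3.397 = 42.46 mol O2; 88.99 mol is available, so C8H18 is limiting.
n(CO2) = (16/2) × 3.397 = 27.18 mol
V(CO2) = nRT/P = 27.18 × 0.08314 × 758.15 / 10.7 = 160.1 L

160 L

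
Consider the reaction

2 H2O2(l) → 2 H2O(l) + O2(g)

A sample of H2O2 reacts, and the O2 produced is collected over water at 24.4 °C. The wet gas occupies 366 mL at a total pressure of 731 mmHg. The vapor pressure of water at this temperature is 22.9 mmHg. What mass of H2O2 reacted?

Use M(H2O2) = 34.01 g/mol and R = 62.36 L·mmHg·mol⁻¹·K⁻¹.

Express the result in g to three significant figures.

P(O2) = 731 − 22.9 = 708.1 mmHg
n(O2) = PV/RT = (708.1 × 0.3660) / (62.36 × 297.55) = 0.01397 mol
n(H2O2) = (2/1) × 0.01397 = 0.02794 mol
m(H2O2) = 0.02794 × 34.01 = 0.9502 g

0.950 g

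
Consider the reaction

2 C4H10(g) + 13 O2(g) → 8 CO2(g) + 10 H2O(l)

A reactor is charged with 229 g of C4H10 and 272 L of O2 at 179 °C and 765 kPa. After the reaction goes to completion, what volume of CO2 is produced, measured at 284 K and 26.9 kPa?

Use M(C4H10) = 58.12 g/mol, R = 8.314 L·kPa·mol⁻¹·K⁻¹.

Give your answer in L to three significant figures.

1380 L

n(C4H10) = 229 / 58.12 = 3.940 mol
n(O2) = PV/RT = (765 × 272) / (8.314 × 452.15) = 55.35 mol
For 3.940 mol C4H10, stoichiometry requires (13/2) × 3.940 = 25.61 mol O2; 55.35 mol is available, so C4H10 is limiting.
n(CO2) = (8/2) × 3.940 = 15.76 mol
V(CO2) = nRT/P = 15.76 × 8.314 × 284 / 26.9 = 1383 L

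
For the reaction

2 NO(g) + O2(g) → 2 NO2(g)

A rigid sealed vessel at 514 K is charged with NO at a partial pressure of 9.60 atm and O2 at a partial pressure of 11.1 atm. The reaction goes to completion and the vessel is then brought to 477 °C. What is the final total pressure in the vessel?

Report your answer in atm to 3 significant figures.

23.2 atm

At constant V, partial pressures at 514 K are proportional to moles, so apply stoichiometry directly to pressures.
P(O2) required for 9.60 atm of NO = (1/2) × 9.60 = 4.800 atm; available 11.1 atm, so NO is limiting.
P(O2) remaining = 11.1 − (1/2) × 9.60 = 6.300 atm
P(gaseous products) = (2)/2 × 9.60 = 9.600 atm
P_total at 514 K = 6.300 + 9.600 = 15.90 atm
Scaling to 477 °C: P = 15.90 × 750.15/514 = 23.21 atm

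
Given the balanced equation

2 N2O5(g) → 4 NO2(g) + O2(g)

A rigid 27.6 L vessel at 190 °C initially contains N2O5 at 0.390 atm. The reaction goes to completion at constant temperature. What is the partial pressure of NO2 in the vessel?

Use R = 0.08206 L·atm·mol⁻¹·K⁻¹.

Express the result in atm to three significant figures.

n(N2O5)₀ = PV/RT = (0.390 × 27.6) / (0.08206 × 463.15) = 0.2832 mol
n(NO2) = (4/2) × 0.2832 = 0.5664 mol
P(NO2) = nRT/V = 0.5664 × 0.08206 × 463.15 / 27.6 = 0.7800 atm

0.780 atm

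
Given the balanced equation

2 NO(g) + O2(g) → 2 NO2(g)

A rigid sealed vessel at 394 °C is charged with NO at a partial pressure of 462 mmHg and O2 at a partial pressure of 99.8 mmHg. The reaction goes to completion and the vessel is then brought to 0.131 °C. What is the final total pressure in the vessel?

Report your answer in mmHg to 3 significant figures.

At constant V, partial pressures at 394 °C are proportional to moles, so apply stoichiometry directly to pressures.
P(O2) required for 462 mmHg of NO = (1/2) × 462 = 231.0 mmHg; available 99.8 mmHg, so O2 is limiting.
P(NO) remaining = 462 − (2/1) × 99.8 = 262.4 mmHg
P(gaseous products) = (2)/1 × 99.8 = 199.6 mmHg
P_total at 394 °C = 262.4 + 199.6 = 462.0 mmHg
Scaling to 0.131 °C: P = 462.0 × 273.281/667.15 = 189.2 mmHg

189 mmHg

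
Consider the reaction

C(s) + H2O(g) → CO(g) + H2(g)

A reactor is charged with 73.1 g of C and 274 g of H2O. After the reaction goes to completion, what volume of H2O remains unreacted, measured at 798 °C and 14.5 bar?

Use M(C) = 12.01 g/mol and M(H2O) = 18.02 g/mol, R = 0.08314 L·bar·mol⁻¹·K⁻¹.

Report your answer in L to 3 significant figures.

n(C) = 73.1 / 12.01 = 6.087 mol
n(H2O) = 274 / 18.02 = 15.21 mol
For 6.087 mol C, stoichiometry requires (1/1) × 6.087 = 6.087 mol H2O; 15.21 mol is available, so C is limiting.
n(H2O) consumed = (1/1) × 6.087 = 6.087 mol; remaining = 15.21 − 6.087 = 9.123 mol
V(H2O) = nRT/P = 9.123 × 0.08314 × 1071.15 / 14.5 = 56.03 L

56.0 L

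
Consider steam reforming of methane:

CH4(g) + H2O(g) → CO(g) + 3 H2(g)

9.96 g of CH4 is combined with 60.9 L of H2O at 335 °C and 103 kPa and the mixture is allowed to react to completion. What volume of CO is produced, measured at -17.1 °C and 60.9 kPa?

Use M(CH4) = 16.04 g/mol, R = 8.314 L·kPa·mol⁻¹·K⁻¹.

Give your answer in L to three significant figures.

n(CH4) = 9.96 / 16.04 = 0.6209 mol
n(H2O) = PV/RT = (103 × 60.9) / (8.314 × 608.15) = 1.241 mol
For 0.6209 mol CH4, stoichiometry requires (1/1) × 0.6209 = 0.6209 mol H2O; 1.241 mol is available, so CH4 is limiting.
n(CO) = (1/1) × 0.6209 = 0.6209 mol
V(CO) = nRT/P = 0.6209 × 8.314 × 256.05 / 60.9 = 21.70 L

21.7 L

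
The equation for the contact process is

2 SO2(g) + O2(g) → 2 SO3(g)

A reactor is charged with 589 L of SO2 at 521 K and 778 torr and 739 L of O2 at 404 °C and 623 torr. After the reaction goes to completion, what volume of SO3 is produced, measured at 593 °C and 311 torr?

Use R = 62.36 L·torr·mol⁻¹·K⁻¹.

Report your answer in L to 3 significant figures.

2450 L

n(SO2) = PV/RT = (778 × 589) / (62.36 × 521) = 14.10 mol
n(O2) = PV/RT = (623 × 739) / (62.36 × 677.15) = 10.90 mol
For 14.10 mol SO2, stoichiometry requires (1/2) × 14.10 = 7.050 mol O2; 10.90 mol is available, so SO2 is limiting.
n(SO3) = (2/2) × 14.10 = 14.10 mol
V(SO3) = nRT/P = 14.10 × 62.36 × 866.15 / 311 = 2449 L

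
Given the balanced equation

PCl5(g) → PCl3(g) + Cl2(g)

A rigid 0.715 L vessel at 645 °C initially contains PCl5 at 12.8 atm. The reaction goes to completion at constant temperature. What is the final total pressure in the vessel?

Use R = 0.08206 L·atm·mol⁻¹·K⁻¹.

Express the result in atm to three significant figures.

25.6 atm

At constant T and V, P ∝ n(gas): 1 mol gas → 2 mol gas.
P_final = (2/1) × 12.8 = 25.60 atm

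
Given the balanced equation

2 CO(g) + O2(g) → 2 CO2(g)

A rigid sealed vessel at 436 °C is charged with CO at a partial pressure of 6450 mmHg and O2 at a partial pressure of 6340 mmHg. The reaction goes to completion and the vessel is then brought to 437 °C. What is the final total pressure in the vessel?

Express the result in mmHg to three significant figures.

At constant V, partial pressures at 436 °C are proportional to moles, so apply stoichiometry directly to pressures.
P(O2) required for 6450 mmHg of CO = (1/2) × 6450 = 3225 mmHg; available 6340 mmHg, so CO is limiting.
P(O2) remaining = 6340 − (1/2) × 6450 = 3115 mmHg
P(gaseous products) = (2)/2 × 6450 = 6450 mmHg
P_total at 436 °C = 3115 + 6450 = 9565 mmHg
Scaling to 437 °C: P = 9565 × 710.15/709.15 = 9578 mmHg

9580 mmHg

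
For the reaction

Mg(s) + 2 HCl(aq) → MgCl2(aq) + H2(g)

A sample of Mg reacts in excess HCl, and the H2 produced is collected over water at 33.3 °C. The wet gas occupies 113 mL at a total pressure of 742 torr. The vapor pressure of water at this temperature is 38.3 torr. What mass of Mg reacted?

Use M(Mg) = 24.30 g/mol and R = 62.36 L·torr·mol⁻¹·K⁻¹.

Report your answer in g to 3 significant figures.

P(H2) = 742 − 38.3 = 703.7 torr
n(H2) = PV/RT = (703.7 × 0.1130) / (62.36 × 306.45) = 0.004161 mol
n(Mg) = (1/1) × 0.004161 = 0.004161 mol
m(Mg) = 0.004161 × 24.30 = 0.1011 g

0.101 g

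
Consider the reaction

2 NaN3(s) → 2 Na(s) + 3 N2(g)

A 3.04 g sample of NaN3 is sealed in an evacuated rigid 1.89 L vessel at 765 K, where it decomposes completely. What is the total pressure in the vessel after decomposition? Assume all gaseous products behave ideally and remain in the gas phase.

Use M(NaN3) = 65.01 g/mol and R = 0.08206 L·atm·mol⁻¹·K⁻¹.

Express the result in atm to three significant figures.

n(NaN3) = 3.04 / 65.01 = 0.04676 mol
n(gas produced) = (3/2) × 0.04676 = 0.07014 mol
P = nRT/V = 0.07014 × 0.08206 × 765 / 1.89 = 2.330 atm

2.33 atm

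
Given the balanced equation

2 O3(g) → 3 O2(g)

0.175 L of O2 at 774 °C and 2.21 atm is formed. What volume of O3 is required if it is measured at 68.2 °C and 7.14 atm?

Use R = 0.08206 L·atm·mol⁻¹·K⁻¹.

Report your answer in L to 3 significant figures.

0.0118 L

n(O2) = PV/RT = (2.21 × 0.175) / (0.08206 × 1047.15) = 0.004501 mol
n(O3) = (2/3) × 0.004501 = 0.003001 mol
V = nRT/P = 0.003001 × 0.08206 × 341.35 / 7.14 = 0.01177 L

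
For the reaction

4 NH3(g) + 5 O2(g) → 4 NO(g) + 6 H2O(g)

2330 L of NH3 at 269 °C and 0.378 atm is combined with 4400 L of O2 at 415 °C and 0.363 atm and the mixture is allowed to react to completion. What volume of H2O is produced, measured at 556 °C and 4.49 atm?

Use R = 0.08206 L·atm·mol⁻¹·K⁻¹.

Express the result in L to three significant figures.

450 L

n(NH3) = PV/RT = (0.378 × 2330) / (0.08206 × 542.15) = 19.80 mol
n(O2) = PV/RT = (0.363 × 4400) / (0.08206 × 688.15) = 28.28 mol
For 19.80 mol NH3, stoichiometry requires (5/4) × 19.80 = 24.75 mol O2; 28.28 mol is available, so NH3 is limiting.
n(H2O) = (6/4) × 19.80 = 29.70 mol
V(H2O) = nRT/P = 29.70 × 0.08206 × 829.15 / 4.49 = 450.1 L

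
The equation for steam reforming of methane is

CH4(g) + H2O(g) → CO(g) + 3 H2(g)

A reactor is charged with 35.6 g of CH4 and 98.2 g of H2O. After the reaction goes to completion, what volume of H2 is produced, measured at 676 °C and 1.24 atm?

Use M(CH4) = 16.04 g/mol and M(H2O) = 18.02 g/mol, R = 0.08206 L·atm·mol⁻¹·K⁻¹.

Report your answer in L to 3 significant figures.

n(CH4) = 35.6 / 16.04 = 2.219 mol
n(H2O) = 98.2 / 18.02 = 5.450 mol
For 2.219 mol CH4, stoichiometry requires (1/1) × 2.219 = 2.219 mol H2O; 5.450 mol is available, so CH4 is limiting.
n(H2) = (3/1) × 2.219 = 6.657 mol
V(H2) = nRT/P = 6.657 × 0.08206 × 949.15 / 1.24 = 418.1 L

418 L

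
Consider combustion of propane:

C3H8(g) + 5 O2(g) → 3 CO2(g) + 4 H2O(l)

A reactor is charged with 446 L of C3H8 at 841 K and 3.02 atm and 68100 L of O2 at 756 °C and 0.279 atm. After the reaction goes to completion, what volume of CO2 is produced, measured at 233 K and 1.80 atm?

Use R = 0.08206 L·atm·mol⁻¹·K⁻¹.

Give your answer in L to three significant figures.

n(C3H8) = PV/RT = (3.02 × 446) / (0.08206 × 841) = 19.52 mol
n(O2) = PV/RT = (0.279 × 68100) / (0.08206 × 1029.15) = 225.0 mol
For 19.52 mol C3H8, stoichiometry requires (5/1) × 19.52 = 97.60 mol O2; 225.0 mol is available, so C3H8 is limiting.
n(CO2) = (3/1) × 19.52 = 58.56 mol
V(CO2) = nRT/P = 58.56 × 0.08206 × 233 / 1.80 = 622.0 L

622 L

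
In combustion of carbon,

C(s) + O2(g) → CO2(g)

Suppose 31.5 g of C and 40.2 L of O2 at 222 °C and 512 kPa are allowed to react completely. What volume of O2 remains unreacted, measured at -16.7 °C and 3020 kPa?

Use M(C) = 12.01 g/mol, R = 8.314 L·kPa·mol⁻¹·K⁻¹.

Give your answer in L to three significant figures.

1.68 L

n(C) = 31.5 / 12.01 = 2.623 mol
n(O2) = PV/RT = (512 × 40.2) / (8.314 × 495.15) = 5.000 mol
For 2.623 mol C, stoichiometry requires (1/1) × 2.623 = 2.623 mol O2; 5.000 mol is available, so C is limiting.
n(O2) consumed = (1/1) × 2.623 = 2.623 mol; remaining = 5.000 − 2.623 = 2.377 mol
V(O2) = nRT/P = 2.377 × 8.314 × 256.45 / 3020 = 1.678 L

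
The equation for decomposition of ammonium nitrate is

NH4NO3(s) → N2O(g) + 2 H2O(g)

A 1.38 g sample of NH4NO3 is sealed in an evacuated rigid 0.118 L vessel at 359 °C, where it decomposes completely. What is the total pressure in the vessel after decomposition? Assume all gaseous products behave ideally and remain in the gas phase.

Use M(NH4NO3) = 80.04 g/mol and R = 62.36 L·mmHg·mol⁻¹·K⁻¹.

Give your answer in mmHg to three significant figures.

17300 mmHg

n(NH4NO3) = 1.38 / 80.04 = 0.01724 mol
n(gas produced) = (3/1) × 0.01724 = 0.05172 mol
P = nRT/V = 0.05172 × 62.36 × 632.15 / 0.118 = 17280 mmHg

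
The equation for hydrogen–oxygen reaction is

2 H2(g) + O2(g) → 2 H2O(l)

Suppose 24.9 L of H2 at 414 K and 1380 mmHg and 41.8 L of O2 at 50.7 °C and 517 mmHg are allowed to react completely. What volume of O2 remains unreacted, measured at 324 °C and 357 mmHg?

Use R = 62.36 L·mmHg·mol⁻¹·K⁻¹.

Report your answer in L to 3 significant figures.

n(H2) = PV/RT = (1380 × 24.9) / (62.36 × 414) = 1.331 mol
n(O2) = PV/RT = (517 × 41.8) / (62.36 × 323.85) = 1.070 mol
For 1.331 mol H2, stoichiometry requires (1/2) × 1.331 = 0.6655 mol O2; 1.070 mol is available, so H2 is limiting.
n(O2) consumed = (1/2) × 1.331 = 0.6655 mol; remaining = 1.070 − 0.6655 = 0.4045 mol
V(O2) = nRT/P = 0.4045 × 62.36 × 597.15 / 357 = 42.19 L

42.2 L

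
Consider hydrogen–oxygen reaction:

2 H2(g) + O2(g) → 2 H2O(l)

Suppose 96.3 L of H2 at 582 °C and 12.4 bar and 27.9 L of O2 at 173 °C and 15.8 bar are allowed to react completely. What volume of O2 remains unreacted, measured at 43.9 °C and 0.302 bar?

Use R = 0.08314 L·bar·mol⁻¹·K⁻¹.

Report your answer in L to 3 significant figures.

n(H2) = PV/RT = (12.4 × 96.3) / (0.08314 × 855.15) = 16.80 mol
n(O2) = PV/RT = (15.8 × 27.9) / (0.08314 × 446.15) = 11.88 mol
For 16.80 mol H2, stoichiometry requires (1/2) × 16.80 = 8.400 mol O2; 11.88 mol is available, so H2 is limiting.
n(O2) consumed = (1/2) × 16.80 = 8.400 mol; remaining = 11.88 − 8.400 = 3.480 mol
V(O2) = nRT/P = 3.480 × 0.08314 × 317.05 / 0.302 = 303.7 L

304 L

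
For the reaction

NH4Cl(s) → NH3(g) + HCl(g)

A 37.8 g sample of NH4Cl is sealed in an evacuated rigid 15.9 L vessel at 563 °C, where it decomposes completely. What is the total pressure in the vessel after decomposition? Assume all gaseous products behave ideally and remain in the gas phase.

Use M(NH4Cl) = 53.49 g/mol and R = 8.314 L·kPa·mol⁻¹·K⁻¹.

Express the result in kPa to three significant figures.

618 kPa

n(NH4Cl) = 37.8 / 53.49 = 0.7067 mol
n(gas produced) = (2/1) × 0.7067 = 1.413 mol
P = nRT/V = 1.413 × 8.314 × 836.15 / 15.9 = 617.8 kPa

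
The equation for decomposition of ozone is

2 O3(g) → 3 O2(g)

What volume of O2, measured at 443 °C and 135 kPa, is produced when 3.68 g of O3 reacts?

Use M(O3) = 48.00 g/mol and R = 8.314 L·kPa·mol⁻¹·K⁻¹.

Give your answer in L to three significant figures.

n(O3) = 3.680 / 48.00 = 0.07667 mol
n(O2) = (3/2) × 0.07667 = 0.1150 mol
V = nRT/P = 0.1150 × 8.314 × 716.15 / 135 = 5.072 L

5.07 L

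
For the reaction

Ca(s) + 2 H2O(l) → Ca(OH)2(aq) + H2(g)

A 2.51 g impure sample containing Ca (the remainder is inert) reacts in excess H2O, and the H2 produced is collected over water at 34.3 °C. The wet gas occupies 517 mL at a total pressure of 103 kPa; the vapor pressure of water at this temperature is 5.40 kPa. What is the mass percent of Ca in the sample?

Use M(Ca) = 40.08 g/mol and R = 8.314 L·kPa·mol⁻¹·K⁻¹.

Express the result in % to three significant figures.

P(H2) = 103 − 5.40 = 97.60 kPa
n(H2) = PV/RT = (97.60 × 0.5170) / (8.314 × 307.45) = 0.01974 mol
n(Ca) = (1/1) × 0.01974 = 0.01974 mol
m(Ca) = 0.01974 × 40.08 = 0.7912 g
%Ca = 0.7912 / 2.51 × 100 = 31.52%

31.5 %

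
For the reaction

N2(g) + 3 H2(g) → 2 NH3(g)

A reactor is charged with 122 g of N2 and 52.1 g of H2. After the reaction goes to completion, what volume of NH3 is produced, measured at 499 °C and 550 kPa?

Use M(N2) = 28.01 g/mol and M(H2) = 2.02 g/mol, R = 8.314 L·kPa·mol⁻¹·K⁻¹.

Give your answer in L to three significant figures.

n(N2) = 122 / 28.01 = 4.356 mol
n(H2) = 52.1 / 2.02 = 25.79 mol
For 4.356 mol N2, stoichiometry requires (3/1) × 4.356 = 13.07 mol H2; 25.79 mol is available, so N2 is limiting.
n(NH3) = (2/1) × 4.356 = 8.712 mol
V(NH3) = nRT/P = 8.712 × 8.314 × 772.15 / 550 = 101.7 L

102 L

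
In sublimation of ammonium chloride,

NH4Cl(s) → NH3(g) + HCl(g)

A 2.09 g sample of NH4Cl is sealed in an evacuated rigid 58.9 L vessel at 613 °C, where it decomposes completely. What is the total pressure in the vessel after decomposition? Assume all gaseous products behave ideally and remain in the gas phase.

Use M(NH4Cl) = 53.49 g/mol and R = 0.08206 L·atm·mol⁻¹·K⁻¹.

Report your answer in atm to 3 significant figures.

0.0965 atm

n(NH4Cl) = 2.09 / 53.49 = 0.03907 mol
n(gas produced) = (2/1) × 0.03907 = 0.07814 mol
P = nRT/V = 0.07814 × 0.08206 × 886.15 / 58.9 = 0.09647 atm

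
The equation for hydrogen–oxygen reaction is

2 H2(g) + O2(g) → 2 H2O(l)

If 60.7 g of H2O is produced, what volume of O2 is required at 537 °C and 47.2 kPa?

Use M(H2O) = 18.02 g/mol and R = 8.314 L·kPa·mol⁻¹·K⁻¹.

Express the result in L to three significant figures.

240 L

n(H2O) = 60.70 / 18.02 = 3.368 mol
n(O2) = (1/2) × 3.368 = 1.684 mol
V = nRT/P = 1.684 × 8.314 × 810.15 / 47.2 = 240.3 L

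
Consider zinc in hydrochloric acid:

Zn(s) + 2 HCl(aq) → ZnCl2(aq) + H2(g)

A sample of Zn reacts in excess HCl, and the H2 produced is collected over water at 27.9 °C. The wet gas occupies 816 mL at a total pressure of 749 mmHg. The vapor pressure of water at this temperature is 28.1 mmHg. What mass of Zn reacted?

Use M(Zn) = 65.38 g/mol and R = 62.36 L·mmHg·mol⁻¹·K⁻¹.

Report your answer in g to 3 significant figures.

2.05 g

P(H2) = 749 − 28.1 = 720.9 mmHg
n(H2) = PV/RT = (720.9 × 0.8160) / (62.36 × 301.05) = 0.03133 mol
n(Zn) = (1/1) × 0.03133 = 0.03133 mol
m(Zn) = 0.03133 × 65.38 = 2.048 g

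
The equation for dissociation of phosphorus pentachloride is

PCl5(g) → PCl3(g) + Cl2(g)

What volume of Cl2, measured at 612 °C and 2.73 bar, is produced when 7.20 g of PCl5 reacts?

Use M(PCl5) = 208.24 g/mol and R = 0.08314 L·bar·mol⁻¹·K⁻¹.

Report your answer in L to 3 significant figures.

0.932 L

n(PCl5) = 7.200 / 208.24 = 0.03458 mol
n(Cl2) = (1/1) × 0.03458 = 0.03458 mol
V = nRT/P = 0.03458 × 0.08314 × 885.15 / 2.73 = 0.9322 L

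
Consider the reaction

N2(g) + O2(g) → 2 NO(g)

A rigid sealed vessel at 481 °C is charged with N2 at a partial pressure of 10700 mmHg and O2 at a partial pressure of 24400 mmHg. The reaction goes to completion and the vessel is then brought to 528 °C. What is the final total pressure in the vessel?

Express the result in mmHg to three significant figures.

At constant V, partial pressures at 481 °C are proportional to moles, so apply stoichiometry directly to pressures.
P(O2) required for 10700 mmHg of N2 = (1/1) × 10700 = 10700 mmHg; available 24400 mmHg, so N2 is limiting.
P(O2) remaining = 24400 − (1/1) × 10700 = 13700 mmHg
P(gaseous products) = (2)/1 × 10700 = 21400 mmHg
P_total at 481 °C = 13700 + 21400 = 35100 mmHg
Scaling to 528 °C: P = 35100 × 801.15/754.15 = 37290 mmHg

37300 mmHg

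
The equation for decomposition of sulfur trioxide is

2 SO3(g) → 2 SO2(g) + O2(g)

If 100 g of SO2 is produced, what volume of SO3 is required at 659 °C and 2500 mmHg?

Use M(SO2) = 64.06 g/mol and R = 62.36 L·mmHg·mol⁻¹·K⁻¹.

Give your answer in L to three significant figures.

36.3 L

n(SO2) = 100.0 / 64.06 = 1.561 mol
n(SO3) = (2/2) × 1.561 = 1.561 mol
V = nRT/P = 1.561 × 62.36 × 932.15 / 2500 = 36.30 L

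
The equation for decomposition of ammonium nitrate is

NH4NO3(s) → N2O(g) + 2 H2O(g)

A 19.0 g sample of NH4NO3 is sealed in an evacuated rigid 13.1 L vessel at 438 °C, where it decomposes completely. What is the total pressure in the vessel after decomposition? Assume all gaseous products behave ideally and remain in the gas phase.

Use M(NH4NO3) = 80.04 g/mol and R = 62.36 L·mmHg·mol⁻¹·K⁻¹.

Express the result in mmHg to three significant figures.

n(NH4NO3) = 19.0 / 80.04 = 0.2374 mol
n(gas produced) = (3/1) × 0.2374 = 0.7122 mol
P = nRT/V = 0.7122 × 62.36 × 711.15 / 13.1 = 2411 mmHg

2410 mmHg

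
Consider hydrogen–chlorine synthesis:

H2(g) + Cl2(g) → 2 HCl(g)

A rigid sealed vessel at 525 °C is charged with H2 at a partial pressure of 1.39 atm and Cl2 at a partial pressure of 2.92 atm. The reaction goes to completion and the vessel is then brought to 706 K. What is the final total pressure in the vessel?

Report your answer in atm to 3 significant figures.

With V and T fixed, P_i ∝ n_i, so the mole ratios apply directly to partial pressures at 525 °C.
P(Cl2) required for 1.39 atm of H2 = (1/1) × 1.39 = 1.390 atm; available 2.92 atm, so H2 is limiting.
P(Cl2) remaining = 2.92 − (1/1) × 1.39 = 1.530 atm
P(gaseous products) = (2)/1 × 1.39 = 2.780 atm
P_total at 525 °C = 1.530 + 2.780 = 4.310 atm
Scaling to 706 K: P = 4.310 × 706/798.15 = 3.812 atm

3.81 atm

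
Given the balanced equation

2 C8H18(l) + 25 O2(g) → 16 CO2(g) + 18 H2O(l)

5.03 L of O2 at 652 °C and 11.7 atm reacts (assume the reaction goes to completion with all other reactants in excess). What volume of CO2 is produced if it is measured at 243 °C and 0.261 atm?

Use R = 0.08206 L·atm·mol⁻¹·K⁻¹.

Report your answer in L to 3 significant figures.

n(O2) = PV/RT = (11.7 × 5.03) / (0.08206 × 925.15) = 0.7752 mol
n(CO2) = (16/25) × 0.7752 = 0.4961 mol
V = nRT/P = 0.4961 × 0.08206 × 516.15 / 0.261 = 80.51 L

80.5 L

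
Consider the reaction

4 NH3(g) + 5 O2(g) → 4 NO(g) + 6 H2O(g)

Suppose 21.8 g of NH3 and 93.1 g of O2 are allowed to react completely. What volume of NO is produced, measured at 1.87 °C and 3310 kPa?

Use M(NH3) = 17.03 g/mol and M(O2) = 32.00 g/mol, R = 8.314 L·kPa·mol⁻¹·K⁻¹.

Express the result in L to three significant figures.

0.884 L

n(NH3) = 21.8 / 17.03 = 1.280 mol
n(O2) = 93.1 / 32.00 = 2.909 mol
For 1.280 mol NH3, stoichiometry requires (5/4) × 1.280 = 1.600 mol O2; 2.909 mol is available, so NH3 is limiting.
n(NO) = (4/4) × 1.280 = 1.280 mol
V(NO) = nRT/P = 1.280 × 8.314 × 275.02 / 3310 = 0.8842 L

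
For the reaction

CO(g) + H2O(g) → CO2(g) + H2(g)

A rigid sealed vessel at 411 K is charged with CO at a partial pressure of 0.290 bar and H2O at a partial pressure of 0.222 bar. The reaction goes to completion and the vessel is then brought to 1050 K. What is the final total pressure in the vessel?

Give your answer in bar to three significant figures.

1.31 bar

Because the vessel is rigid and T is held at 411 K, work the stoichiometry in partial pressures (P_i = n_iRT/V).
P(H2O) required for 0.290 bar of CO = (1/1) × 0.290 = 0.2900 bar; available 0.222 bar, so H2O is limiting.
P(CO) remaining = 0.290 − (1/1) × 0.222 = 0.06800 bar
P(gaseous products) = (1+1)/1 × 0.222 = 0.4440 bar
P_total at 411 K = 0.06800 + 0.4440 = 0.5120 bar
Scaling to 1050 K: P = 0.5120 × 1050/411 = 1.308 bar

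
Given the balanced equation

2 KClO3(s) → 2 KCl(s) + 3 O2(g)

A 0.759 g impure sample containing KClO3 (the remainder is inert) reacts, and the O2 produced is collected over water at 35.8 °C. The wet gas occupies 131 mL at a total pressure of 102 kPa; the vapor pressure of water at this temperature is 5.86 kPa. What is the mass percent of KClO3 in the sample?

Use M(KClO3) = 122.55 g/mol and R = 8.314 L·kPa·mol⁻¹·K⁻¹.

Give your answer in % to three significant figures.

52.8 %

P(O2) = 102 − 5.86 = 96.14 kPa
n(O2) = PV/RT = (96.14 × 0.1310) / (8.314 × 308.95) = 0.004903 mol
n(KClO3) = (2/3) × 0.004903 = 0.003269 mol
m(KClO3) = 0.003269 × 122.55 = 0.4006 g
%KClO3 = 0.4006 / 0.759 × 100 = 52.78%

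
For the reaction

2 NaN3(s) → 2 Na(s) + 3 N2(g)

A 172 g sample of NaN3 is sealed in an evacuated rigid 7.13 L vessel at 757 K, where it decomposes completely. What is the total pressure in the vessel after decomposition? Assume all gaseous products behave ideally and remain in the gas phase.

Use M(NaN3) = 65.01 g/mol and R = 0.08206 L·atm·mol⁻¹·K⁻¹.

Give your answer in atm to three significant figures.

n(NaN3) = 172 / 65.01 = 2.646 mol
n(gas produced) = (3/2) × 2.646 = 3.969 mol
P = nRT/V = 3.969 × 0.08206 × 757 / 7.13 = 34.58 atm

34.6 atm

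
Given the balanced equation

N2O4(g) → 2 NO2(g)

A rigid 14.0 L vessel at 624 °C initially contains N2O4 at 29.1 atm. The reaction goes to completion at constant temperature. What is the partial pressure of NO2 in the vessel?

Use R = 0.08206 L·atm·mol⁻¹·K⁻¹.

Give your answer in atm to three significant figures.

58.2 atm

n(N2O4)₀ = PV/RT = (29.1 × 14.0) / (0.08206 × 897.15) = 5.534 mol
n(NO2) = (2/1) × 5.534 = 11.07 mol
P(NO2) = nRT/V = 11.07 × 0.08206 × 897.15 / 14.0 = 58.21 atm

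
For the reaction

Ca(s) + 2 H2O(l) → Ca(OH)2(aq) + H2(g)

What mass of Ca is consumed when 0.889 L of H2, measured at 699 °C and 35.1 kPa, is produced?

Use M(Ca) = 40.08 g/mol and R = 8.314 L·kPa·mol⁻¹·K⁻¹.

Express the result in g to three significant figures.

n(H2) = PV/RT = (35.1 × 0.889) / (8.314 × 972.15) = 0.003861 mol
n(Ca) = (1/1) × 0.003861 = 0.003861 mol
m(Ca) = 0.003861 × 40.08 = 0.1547 g

0.155 g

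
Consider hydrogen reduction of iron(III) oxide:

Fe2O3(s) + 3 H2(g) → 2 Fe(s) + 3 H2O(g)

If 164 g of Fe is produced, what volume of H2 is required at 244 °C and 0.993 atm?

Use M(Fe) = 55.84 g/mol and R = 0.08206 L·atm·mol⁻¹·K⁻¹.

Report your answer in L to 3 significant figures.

n(Fe) = 164.0 / 55.84 = 2.937 mol
n(H2) = (3/2) × 2.937 = 4.405 mol
V = nRT/P = 4.405 × 0.08206 × 517.15 / 0.993 = 188.3 L

188 L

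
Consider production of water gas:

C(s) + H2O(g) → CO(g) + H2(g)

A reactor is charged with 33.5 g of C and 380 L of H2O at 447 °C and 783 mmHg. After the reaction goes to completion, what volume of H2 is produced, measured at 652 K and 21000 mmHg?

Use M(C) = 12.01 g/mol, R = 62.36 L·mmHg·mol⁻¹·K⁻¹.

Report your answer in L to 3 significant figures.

n(C) = 33.5 / 12.01 = 2.789 mol
n(H2O) = PV/RT = (783 × 380) / (62.36 × 720.15) = 6.625 mol
For 2.789 mol C, stoichiometry requires (1/1) × 2.789 = 2.789 mol H2O; 6.625 mol is available, so C is limiting.
n(H2) = (1/1) × 2.789 = 2.789 mol
V(H2) = nRT/P = 2.789 × 62.36 × 652 / 21000 = 5.400 L

5.40 L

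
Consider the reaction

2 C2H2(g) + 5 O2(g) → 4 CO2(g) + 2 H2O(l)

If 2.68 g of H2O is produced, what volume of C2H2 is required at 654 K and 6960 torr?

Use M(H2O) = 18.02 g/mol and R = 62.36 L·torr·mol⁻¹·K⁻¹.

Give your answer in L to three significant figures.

0.871 L

n(H2O) = 2.680 / 18.02 = 0.1487 mol
n(C2H2) = (2/2) × 0.1487 = 0.1487 mol
V = nRT/P = 0.1487 × 62.36 × 654 / 6960 = 0.8713 L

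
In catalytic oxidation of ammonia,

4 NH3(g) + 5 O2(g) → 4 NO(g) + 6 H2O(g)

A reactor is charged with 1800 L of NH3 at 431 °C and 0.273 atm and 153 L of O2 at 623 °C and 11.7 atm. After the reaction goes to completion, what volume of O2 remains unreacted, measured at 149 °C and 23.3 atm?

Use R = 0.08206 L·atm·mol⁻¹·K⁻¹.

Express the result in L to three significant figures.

n(NH3) = PV/RT = (0.273 × 1800) / (0.08206 × 704.15) = 8.504 mol
n(O2) = PV/RT = (11.7 × 153) / (0.08206 × 896.15) = 24.34 mol
For 8.504 mol NH3, stoichiometry requires (5/4) × 8.504 = 10.63 mol O2; 24.34 mol is available, so NH3 is limiting.
n(O2) consumed = (5/4) × 8.504 = 10.63 mol; remaining = 24.34 − 10.63 = 13.71 mol
V(O2) = nRT/P = 13.71 × 0.08206 × 422.15 / 23.3 = 20.38 L

20.4 L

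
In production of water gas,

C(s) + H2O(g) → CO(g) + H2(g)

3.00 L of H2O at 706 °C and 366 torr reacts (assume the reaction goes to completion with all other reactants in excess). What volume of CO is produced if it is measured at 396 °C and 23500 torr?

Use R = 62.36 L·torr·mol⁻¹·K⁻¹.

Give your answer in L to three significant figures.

0.0319 L

n(H2O) = PV/RT = (366 × 3.00) / (62.36 × 979.15) = 0.01798 mol
n(CO) = (1/1) × 0.01798 = 0.01798 mol
V = nRT/P = 0.01798 × 62.36 × 669.15 / 23500 = 0.03193 L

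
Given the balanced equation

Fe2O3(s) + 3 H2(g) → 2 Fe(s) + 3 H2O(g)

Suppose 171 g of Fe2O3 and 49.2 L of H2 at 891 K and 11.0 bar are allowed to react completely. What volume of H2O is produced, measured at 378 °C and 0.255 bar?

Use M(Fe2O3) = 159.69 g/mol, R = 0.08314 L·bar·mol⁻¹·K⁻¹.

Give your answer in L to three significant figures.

682 L

n(Fe2O3) = 171 / 159.69 = 1.071 mol
n(H2) = PV/RT = (11.0 × 49.2) / (0.08314 × 891) = 7.306 mol
For 1.071 mol Fe2O3, stoichiometry requires (3/1) × 1.071 = 3.213 mol H2; 7.306 mol is available, so Fe2O3 is limiting.
n(H2O) = (3/1) × 1.071 = 3.213 mol
V(H2O) = nRT/P = 3.213 × 0.08314 × 651.15 / 0.255 = 682.1 L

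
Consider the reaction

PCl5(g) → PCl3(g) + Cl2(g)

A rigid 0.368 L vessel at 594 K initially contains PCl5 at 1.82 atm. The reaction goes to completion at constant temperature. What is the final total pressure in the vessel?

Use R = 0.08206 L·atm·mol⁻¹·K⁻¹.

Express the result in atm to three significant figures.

3.64 atm

Since T and V are fixed, P_final/P_initial = n_final/n_initial = 2/1.
P_final = (2/1) × 1.82 = 3.640 atm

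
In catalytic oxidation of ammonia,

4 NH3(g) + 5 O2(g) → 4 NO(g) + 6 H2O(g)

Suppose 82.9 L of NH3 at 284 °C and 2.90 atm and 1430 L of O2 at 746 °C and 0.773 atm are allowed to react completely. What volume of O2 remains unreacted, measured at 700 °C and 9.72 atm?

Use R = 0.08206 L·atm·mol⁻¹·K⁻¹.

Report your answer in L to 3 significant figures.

54.6 L

n(NH3) = PV/RT = (2.90 × 82.9) / (0.08206 × 557.15) = 5.258 mol
n(O2) = PV/RT = (0.773 × 1430) / (0.08206 × 1019.15) = 13.22 mol
For 5.258 mol NH3, stoichiometry requires (5/4) × 5.258 = 6.572 mol O2; 13.22 mol is available, so NH3 is limiting.
n(O2) consumed = (5/4) × 5.258 = 6.572 mol; remaining = 13.22 − 6.572 = 6.648 mol
V(O2) = nRT/P = 6.648 × 0.08206 × 973.15 / 9.72 = 54.62 L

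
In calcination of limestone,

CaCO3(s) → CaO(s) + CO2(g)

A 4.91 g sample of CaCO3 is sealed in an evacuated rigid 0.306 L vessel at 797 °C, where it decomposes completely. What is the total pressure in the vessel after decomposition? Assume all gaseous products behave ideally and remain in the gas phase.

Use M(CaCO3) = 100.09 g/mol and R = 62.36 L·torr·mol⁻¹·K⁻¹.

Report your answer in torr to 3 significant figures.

10700 torr

n(CaCO3) = 4.91 / 100.09 = 0.04906 mol
n(gas produced) = (1/1) × 0.04906 = 0.04906 mol
P = nRT/V = 0.04906 × 62.36 × 1070.15 / 0.306 = 10700 torr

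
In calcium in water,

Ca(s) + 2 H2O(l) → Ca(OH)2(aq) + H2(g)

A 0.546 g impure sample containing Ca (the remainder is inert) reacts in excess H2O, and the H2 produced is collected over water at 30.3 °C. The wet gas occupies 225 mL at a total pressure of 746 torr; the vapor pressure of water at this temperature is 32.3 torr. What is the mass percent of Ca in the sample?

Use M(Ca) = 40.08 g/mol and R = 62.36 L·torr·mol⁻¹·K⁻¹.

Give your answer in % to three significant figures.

P(H2) = 746 − 32.3 = 713.7 torr
n(H2) = PV/RT = (713.7 × 0.2250) / (62.36 × 303.45) = 0.008486 mol
n(Ca) = (1/1) × 0.008486 = 0.008486 mol
m(Ca) = 0.008486 × 40.08 = 0.3401 g
%Ca = 0.3401 / 0.546 × 100 = 62.29%

62.3 %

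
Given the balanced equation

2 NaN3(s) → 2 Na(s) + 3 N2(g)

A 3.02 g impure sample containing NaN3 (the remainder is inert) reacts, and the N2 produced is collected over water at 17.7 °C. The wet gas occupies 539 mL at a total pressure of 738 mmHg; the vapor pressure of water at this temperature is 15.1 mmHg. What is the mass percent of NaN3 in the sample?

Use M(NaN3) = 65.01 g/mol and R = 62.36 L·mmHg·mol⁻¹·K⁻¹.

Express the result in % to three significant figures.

30.8 %

P(N2) = 738 − 15.1 = 722.9 mmHg
n(N2) = PV/RT = (722.9 × 0.5390) / (62.36 × 290.85) = 0.02148 mol
n(NaN3) = (2/3) × 0.02148 = 0.01432 mol
m(NaN3) = 0.01432 × 65.01 = 0.9309 g
%NaN3 = 0.9309 / 3.02 × 100 = 30.82%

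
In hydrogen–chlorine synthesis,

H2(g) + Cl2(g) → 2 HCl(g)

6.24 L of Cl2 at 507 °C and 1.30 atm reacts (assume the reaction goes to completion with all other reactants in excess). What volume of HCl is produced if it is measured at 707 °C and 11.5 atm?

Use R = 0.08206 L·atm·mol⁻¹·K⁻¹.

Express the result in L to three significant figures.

n(Cl2) = PV/RT = (1.30 × 6.24) / (0.08206 × 780.15) = 0.1267 mol
n(HCl) = (2/1) × 0.1267 = 0.2534 mol
V = nRT/P = 0.2534 × 0.08206 × 980.15 / 11.5 = 1.772 L

1.77 L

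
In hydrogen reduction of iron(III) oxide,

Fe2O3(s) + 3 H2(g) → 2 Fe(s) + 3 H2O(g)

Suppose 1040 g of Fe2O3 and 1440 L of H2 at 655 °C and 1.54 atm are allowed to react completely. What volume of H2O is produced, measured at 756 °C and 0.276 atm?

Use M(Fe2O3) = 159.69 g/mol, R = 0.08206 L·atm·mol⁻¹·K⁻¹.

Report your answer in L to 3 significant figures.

5980 L

n(Fe2O3) = 1040 / 159.69 = 6.513 mol
n(H2) = PV/RT = (1.54 × 1440) / (0.08206 × 928.15) = 29.12 mol
For 6.513 mol Fe2O3, stoichiometry requires (3/1) × 6.513 = 19.54 mol H2; 29.12 mol is available, so Fe2O3 is limiting.
n(H2O) = (3/1) × 6.513 = 19.54 mol
V(H2O) = nRT/P = 19.54 × 0.08206 × 1029.15 / 0.276 = 5979 L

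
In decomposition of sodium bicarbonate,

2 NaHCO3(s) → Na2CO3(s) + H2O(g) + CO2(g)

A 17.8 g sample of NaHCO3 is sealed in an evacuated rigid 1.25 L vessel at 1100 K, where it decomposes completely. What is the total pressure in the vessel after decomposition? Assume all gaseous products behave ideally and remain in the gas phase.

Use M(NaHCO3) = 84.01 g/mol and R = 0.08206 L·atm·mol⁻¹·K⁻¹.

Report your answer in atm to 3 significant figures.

15.3 atm

n(NaHCO3) = 17.8 / 84.01 = 0.2119 mol
n(gas produced) = (2/2) × 0.2119 = 0.2119 mol
P = nRT/V = 0.2119 × 0.08206 × 1100 / 1.25 = 15.30 atm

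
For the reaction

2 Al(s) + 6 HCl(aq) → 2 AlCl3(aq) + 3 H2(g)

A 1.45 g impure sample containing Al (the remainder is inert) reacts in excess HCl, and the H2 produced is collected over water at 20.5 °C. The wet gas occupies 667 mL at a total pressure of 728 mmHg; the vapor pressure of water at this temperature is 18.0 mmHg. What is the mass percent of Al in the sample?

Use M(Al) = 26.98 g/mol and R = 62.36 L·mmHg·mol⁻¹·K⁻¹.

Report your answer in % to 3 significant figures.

P(H2) = 728 − 18.0 = 710.0 mmHg
n(H2) = PV/RT = (710.0 × 0.6670) / (62.36 × 293.65) = 0.02586 mol
n(Al) = (2/3) × 0.02586 = 0.01724 mol
m(Al) = 0.01724 × 26.98 = 0.4651 g
%Al = 0.4651 / 1.45 × 100 = 32.08%

32.1 %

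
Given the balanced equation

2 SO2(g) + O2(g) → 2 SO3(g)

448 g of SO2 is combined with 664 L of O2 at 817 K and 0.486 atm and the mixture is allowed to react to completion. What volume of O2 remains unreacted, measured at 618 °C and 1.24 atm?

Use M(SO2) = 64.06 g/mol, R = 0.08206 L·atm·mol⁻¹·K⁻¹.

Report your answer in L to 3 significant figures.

n(SO2) = 448 / 64.06 = 6.993 mol
n(O2) = PV/RT = (0.486 × 664) / (0.08206 × 817) = 4.813 mol
For 6.993 mol SO2, stoichiometry requires (1/2) × 6.993 = 3.497 mol O2; 4.813 mol is available, so SO2 is limiting.
n(O2) consumed = (1/2) × 6.993 = 3.497 mol; remaining = 4.813 − 3.497 = 1.316 mol
V(O2) = nRT/P = 1.316 × 0.08206 × 891.15 / 1.24 = 77.61 L

77.6 L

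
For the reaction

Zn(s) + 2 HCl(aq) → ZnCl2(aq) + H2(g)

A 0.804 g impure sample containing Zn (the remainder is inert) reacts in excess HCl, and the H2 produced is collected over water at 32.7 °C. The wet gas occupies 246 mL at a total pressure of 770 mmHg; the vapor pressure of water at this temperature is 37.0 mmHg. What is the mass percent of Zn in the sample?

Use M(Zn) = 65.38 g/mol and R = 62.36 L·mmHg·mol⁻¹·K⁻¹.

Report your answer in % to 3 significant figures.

P(H2) = 770 − 37.0 = 733.0 mmHg
n(H2) = PV/RT = (733.0 × 0.2460) / (62.36 × 305.85) = 0.009454 mol
n(Zn) = (1/1) × 0.009454 = 0.009454 mol
m(Zn) = 0.009454 × 65.38 = 0.6181 g
%Zn = 0.6181 / 0.804 × 100 = 76.88%

76.9 %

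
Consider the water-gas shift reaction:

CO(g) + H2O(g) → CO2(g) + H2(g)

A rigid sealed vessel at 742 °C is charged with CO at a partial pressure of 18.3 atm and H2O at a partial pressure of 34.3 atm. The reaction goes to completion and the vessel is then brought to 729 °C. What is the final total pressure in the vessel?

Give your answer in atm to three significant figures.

With V and T fixed, P_i ∝ n_i, so the mole ratios apply directly to partial pressures at 742 °C.
P(H2O) required for 18.3 atm of CO = (1/1) × 18.3 = 18.30 atm; available 34.3 atm, so CO is limiting.
P(H2O) remaining = 34.3 − (1/1) × 18.3 = 16.00 atm
P(gaseous products) = (1+1)/1 × 18.3 = 36.60 atm
P_total at 742 °C = 16.00 + 36.60 = 52.60 atm
Scaling to 729 °C: P = 52.60 × 1002.15/1015.15 = 51.93 atm

51.9 atm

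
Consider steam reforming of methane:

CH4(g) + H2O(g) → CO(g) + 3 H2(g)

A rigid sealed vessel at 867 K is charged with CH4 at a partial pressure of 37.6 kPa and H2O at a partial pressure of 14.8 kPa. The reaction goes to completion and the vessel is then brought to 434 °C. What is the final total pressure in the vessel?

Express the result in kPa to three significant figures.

Because the vessel is rigid and T is held at 867 K, work the stoichiometry in partial pressures (P_i = n_iRT/V).
P(H2O) required for 37.6 kPa of CH4 = (1/1) × 37.6 = 37.60 kPa; available 14.8 kPa, so H2O is limiting.
P(CH4) remaining = 37.6 − (1/1) × 14.8 = 22.80 kPa
P(gaseous products) = (1+3)/1 × 14.8 = 59.20 kPa
P_total at 867 K = 22.80 + 59.20 = 82.00 kPa
Scaling to 434 °C: P = 82.00 × 707.15/867 = 66.88 kPa

66.9 kPa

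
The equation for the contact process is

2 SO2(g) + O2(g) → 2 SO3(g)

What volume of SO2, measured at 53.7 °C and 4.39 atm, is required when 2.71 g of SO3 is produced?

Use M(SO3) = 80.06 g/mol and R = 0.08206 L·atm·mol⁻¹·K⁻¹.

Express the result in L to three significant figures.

n(SO3) = 2.710 / 80.06 = 0.03385 mol
n(SO2) = (2/2) × 0.03385 = 0.03385 mol
V = nRT/P = 0.03385 × 0.08206 × 326.85 / 4.39 = 0.2068 L

0.207 L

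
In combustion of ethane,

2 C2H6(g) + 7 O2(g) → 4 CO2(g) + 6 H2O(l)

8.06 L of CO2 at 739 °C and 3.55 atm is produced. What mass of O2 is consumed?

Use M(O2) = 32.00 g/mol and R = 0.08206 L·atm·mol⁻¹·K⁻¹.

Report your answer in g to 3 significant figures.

n(CO2) = PV/RT = (3.55 × 8.06) / (0.08206 × 1012.15) = 0.3445 mol
n(O2) = (7/4) × 0.3445 = 0.6029 mol
m(O2) = 0.6029 × 32.00 = 19.29 g

19.3 g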